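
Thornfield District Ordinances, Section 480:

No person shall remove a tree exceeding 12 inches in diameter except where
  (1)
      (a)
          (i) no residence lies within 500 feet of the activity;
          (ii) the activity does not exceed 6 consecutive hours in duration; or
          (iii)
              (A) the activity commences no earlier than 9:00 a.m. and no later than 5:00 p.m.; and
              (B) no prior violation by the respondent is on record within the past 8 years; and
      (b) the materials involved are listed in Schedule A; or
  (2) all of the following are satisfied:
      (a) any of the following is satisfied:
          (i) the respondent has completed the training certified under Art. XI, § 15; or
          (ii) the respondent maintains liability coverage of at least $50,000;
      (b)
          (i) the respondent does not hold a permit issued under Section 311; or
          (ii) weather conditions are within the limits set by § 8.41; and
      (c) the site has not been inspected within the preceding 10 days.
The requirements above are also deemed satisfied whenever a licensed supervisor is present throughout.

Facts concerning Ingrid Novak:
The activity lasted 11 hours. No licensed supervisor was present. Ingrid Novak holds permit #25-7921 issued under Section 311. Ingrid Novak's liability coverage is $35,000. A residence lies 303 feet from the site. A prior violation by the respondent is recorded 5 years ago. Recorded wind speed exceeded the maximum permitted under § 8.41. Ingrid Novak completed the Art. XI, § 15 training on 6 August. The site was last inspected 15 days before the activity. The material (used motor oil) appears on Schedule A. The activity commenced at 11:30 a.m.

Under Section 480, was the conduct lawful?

(i) no residence in 500 ft — not met.
(ii) ≤ 6 hrs duration — not satisfied.
(A) start within hours — met.
(B) no prior violation — fails.
(iii) = T AND F = false.
So (a) is not satisfied (F OR F OR F).
(b) Schedule A material — holds.
(1) = F AND T = false.
(i) training certified — met.
(ii) coverage ≥ $50,000 — not satisfied.
(a) = T OR F = true.
(i) not (holds permit) — not met.
(ii) weather ok — not satisfied.
(b): F OR F → false.
(c) not (site inspected) — met.
(2) = T AND F AND T = false.
So Overall is not satisfied (F OR F).
Exception (supervisor present) — not satisfied.
Result: main false OR exception false → false.

No — unlawful.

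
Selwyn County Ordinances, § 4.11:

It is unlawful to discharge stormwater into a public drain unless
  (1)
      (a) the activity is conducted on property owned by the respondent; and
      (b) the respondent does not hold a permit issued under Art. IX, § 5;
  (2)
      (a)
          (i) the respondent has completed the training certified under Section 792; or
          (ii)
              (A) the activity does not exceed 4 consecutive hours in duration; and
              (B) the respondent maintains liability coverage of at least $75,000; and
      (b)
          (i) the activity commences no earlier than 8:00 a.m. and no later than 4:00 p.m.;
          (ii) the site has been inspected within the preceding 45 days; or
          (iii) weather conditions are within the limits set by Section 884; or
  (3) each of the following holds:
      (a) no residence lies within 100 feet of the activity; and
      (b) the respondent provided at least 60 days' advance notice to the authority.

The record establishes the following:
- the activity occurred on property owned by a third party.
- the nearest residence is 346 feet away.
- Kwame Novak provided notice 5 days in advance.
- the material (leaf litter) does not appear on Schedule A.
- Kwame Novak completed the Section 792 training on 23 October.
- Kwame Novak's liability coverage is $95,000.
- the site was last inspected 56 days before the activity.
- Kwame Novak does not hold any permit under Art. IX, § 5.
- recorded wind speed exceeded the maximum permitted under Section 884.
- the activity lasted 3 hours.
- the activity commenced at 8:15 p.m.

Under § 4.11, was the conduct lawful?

(a) own property — not satisfied.
(b) not (holds permit) — holds.
So (1) is not satisfied (F AND T).
(i) training certified — holds.
(A) ≤ 4 hrs duration — met.
(B) coverage ≥ $75,000 — met.
(ii): T AND T → true.
So (a) is satisfied (T OR T).
(i) start within hours — not satisfied.
(ii) site inspected — not met.
(iii) weather ok — not met.
So (b) is not satisfied (F OR F OR F).
So (2) is not satisfied (T AND F).
(a) no residence in 100 ft — satisfied.
(b) ≥60 days' notice — fails.
(3): T AND F → false.
Overall: F OR F OR F → false.

No — unlawful.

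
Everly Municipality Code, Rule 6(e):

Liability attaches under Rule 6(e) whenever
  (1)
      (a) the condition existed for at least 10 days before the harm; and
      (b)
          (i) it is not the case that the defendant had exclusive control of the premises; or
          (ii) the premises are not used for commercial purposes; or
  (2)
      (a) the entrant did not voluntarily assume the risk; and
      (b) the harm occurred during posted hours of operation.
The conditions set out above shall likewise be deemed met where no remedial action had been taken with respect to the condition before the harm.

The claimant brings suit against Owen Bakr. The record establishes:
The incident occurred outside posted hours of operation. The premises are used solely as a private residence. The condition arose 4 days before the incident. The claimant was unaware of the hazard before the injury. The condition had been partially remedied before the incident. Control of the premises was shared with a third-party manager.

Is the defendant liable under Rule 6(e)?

No — not liable.

(a) condition ≥10 days old — not satisfied.
(i) not (exclusive control) — holds.
(ii) not (commercial use) — satisfied.
(b): T OR T → true.
(1): F AND T → false.
(a) no assumed risk — holds.
(b) during posted hours — not met.
So (2) is not satisfied (T AND F).
So Overall is not satisfied (F OR F).
Exception (no remedial action) — not satisfied.
Result: main false OR exception false → false.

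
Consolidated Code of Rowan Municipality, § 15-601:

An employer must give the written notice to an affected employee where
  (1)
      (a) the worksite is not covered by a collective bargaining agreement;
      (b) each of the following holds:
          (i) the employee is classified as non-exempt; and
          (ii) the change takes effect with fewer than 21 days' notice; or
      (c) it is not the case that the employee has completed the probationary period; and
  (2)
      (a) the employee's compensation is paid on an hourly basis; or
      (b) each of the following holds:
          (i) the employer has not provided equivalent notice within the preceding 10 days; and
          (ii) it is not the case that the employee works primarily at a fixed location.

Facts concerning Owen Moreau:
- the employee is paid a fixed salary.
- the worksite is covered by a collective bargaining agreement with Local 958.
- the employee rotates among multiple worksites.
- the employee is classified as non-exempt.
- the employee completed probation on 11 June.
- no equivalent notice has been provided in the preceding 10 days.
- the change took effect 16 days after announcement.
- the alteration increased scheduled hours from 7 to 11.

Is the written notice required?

(a) no CBA — not met.
(i) non-exempt — holds.
(ii) < 21 days' notice — satisfied.
So (b) is satisfied (T AND T).
(c) not (past probation) — fails.
(1): F OR T OR F → true.
(a) hourly-paid — not satisfied.
(i) no recent notice — holds.
(ii) not (fixed location) — holds.
(b): T AND T → true.
(2): F OR T → true.
So Overall is satisfied (T AND T).

Yes — required.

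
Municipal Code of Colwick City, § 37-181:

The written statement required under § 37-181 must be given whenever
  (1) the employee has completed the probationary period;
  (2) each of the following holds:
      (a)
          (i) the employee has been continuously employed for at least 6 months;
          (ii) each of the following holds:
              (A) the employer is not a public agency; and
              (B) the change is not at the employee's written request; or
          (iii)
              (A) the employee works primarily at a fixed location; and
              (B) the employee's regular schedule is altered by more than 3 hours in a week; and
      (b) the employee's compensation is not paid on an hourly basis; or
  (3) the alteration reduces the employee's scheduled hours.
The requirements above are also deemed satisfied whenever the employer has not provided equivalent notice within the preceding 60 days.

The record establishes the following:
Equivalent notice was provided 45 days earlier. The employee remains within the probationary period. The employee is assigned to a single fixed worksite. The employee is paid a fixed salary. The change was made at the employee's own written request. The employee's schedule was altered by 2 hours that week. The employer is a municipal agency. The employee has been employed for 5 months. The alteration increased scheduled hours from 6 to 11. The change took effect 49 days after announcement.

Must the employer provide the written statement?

(1) past probation — fails.
(i) tenure ≥ 6 mo. — fails.
(A) not (public agency) — not met.
(B) not employee-requested — not satisfied.
(ii): F AND F → false.
(A) fixed location — met.
(B) schedule shift > 3h — fails.
(iii) = T AND F = false.
(a) = F OR F OR F = false.
(b) not (hourly-paid) — satisfied.
So (2) is not satisfied (F AND T).
(3) hours reduced — not met.
So Overall is not satisfied (F OR F OR F).
Exception (no recent notice) — not satisfied.
Result: main false OR exception false → false.

No — not required.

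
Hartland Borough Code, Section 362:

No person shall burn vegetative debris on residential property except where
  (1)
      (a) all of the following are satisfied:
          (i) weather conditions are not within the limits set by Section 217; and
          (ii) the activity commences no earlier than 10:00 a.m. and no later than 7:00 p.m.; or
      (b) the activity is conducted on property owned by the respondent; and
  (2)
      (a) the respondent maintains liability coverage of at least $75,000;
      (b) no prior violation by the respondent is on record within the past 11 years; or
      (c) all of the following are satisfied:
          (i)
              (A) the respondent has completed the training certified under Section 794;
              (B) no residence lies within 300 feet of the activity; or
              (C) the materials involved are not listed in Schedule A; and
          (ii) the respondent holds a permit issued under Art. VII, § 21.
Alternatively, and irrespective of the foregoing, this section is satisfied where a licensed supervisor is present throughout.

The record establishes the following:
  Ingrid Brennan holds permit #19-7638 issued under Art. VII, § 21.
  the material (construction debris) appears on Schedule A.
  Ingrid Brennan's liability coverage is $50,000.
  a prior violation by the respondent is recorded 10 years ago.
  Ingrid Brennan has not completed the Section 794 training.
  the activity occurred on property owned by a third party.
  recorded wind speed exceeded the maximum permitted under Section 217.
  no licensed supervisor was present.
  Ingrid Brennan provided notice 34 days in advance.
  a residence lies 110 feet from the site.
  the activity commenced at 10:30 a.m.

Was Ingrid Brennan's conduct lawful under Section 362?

(i) not (weather ok) — met.
(ii) start within hours — holds.
(a): T AND T → true.
(b) own property — not satisfied.
So (1) is satisfied (T OR F).
(a) coverage ≥ $75,000 — not satisfied.
(b) no prior violation — not satisfied.
(A) training certified — fails.
(B) no residence in 300 ft — fails.
(C) not (Schedule A material) — not met.
So (i) is not satisfied (F OR F OR F).
(ii) holds permit — met.
(c): F AND T → false.
(2): F OR F OR F → false.
Overall: T AND F → false.
Exception (supervisor present) — not satisfied.
Result: main false OR exception false → false.

No — unlawful.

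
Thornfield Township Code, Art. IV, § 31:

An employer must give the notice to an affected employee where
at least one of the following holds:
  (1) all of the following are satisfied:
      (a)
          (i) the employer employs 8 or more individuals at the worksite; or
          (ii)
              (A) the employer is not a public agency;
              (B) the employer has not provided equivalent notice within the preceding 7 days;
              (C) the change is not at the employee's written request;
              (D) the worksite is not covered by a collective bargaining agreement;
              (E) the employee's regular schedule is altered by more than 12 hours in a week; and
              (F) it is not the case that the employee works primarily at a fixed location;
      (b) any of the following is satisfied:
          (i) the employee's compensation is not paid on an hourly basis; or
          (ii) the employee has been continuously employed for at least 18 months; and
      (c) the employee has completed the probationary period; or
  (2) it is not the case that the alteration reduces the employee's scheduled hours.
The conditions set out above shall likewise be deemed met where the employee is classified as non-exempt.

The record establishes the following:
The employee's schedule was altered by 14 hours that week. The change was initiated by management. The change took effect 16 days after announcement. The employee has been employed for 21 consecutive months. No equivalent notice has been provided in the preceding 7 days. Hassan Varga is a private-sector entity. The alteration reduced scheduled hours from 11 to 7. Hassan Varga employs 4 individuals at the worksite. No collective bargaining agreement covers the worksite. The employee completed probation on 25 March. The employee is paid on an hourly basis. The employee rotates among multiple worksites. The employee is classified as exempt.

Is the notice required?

Yes — required.

(i) ≥ 8 at site — not satisfied.
(A) not (public agency) — met.
(B) no recent notice — met.
(C) not employee-requested — satisfied.
(D) no CBA — satisfied.
(E) schedule shift > 12h — satisfied.
(F) not (fixed location) — holds.
(ii) = T AND T AND T AND T AND T AND T = true.
(a): F OR T → true.
(i) not (hourly-paid) — not satisfied.
(ii) tenure ≥ 18 mo. — met.
(b) = F OR T = true.
(c) past probation — satisfied.
So (1) is satisfied (T AND T AND T).
(2) not (hours reduced) — not satisfied.
Overall: T OR F → true.
Exception (non-exempt) — not satisfied.
Result: main true OR exception false → true.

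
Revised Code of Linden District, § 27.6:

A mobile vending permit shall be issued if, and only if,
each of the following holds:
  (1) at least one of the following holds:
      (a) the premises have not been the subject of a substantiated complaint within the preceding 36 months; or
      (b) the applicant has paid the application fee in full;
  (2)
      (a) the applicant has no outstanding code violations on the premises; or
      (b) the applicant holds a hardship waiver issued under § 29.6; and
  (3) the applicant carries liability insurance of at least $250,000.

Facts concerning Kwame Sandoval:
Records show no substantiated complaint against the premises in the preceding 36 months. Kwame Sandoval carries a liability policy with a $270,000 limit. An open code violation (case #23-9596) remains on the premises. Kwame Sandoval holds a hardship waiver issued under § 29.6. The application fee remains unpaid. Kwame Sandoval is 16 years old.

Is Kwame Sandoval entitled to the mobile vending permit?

Yes — granted.

(a) no complaint in 36 mo. — met.
(b) fee paid — not met.
(1): T OR F → true.
(a) no code violations — not satisfied.
(b) hardship waiver — met.
(2): F OR T → true.
(3) insurance ≥ $250,000 — holds.
So Overall is satisfied (T AND T AND T).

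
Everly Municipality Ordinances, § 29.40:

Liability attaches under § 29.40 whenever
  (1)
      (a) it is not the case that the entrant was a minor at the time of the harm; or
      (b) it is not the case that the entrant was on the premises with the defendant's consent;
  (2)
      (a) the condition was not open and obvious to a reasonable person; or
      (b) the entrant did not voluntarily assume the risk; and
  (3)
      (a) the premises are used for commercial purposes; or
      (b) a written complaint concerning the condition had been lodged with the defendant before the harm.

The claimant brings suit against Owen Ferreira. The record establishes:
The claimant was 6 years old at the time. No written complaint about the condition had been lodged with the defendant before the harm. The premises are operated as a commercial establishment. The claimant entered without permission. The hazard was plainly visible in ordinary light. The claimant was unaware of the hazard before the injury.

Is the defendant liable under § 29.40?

(a) not (entrant a minor) — not satisfied.
(b) not (consent to enter) — met.
(1) = F OR T = true.
(a) not open/obvious — fails.
(b) no assumed risk — satisfied.
(2): F OR T → true.
(a) commercial use — met.
(b) complaint lodged — not met.
(3) = T OR F = true.
Overall = T AND T AND T = true.

Yes — liable.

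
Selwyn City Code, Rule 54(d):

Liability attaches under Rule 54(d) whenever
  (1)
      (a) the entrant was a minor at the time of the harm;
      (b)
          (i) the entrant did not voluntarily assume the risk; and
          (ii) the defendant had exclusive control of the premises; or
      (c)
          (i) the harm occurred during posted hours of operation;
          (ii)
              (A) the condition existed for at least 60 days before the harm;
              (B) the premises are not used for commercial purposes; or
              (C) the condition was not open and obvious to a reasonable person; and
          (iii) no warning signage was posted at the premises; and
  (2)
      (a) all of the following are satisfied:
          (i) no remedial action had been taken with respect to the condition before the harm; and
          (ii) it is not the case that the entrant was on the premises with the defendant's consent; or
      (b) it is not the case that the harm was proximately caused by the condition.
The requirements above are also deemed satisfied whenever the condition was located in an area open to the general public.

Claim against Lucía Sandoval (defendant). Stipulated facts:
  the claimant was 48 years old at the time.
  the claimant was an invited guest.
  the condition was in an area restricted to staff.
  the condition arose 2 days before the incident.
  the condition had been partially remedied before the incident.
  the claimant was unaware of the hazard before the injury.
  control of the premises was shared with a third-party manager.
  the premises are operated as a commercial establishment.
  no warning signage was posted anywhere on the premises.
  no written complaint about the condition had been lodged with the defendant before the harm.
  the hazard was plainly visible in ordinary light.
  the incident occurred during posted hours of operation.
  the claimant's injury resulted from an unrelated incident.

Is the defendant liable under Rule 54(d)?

No — not liable.

(a) entrant a minor — fails.
(i) no assumed risk — satisfied.
(ii) exclusive control — fails.
(b) = T AND F = false.
(i) during posted hours — satisfied.
(A) condition ≥60 days old — fails.
(B) not (commercial use) — not satisfied.
(C) not open/obvious — fails.
So (ii) is not satisfied (F OR F OR F).
(iii) no signage posted — met.
(c): T AND F AND T → false.
So (1) is not satisfied (F OR F OR F).
(i) no remedial action — not met.
(ii) not (consent to enter) — not satisfied.
(a): F AND F → false.
(b) not (proximate cause) — satisfied.
(2): F OR T → true.
So Overall is not satisfied (F AND T).
Exception (public area) — not satisfied.
Result: main false OR exception false → false.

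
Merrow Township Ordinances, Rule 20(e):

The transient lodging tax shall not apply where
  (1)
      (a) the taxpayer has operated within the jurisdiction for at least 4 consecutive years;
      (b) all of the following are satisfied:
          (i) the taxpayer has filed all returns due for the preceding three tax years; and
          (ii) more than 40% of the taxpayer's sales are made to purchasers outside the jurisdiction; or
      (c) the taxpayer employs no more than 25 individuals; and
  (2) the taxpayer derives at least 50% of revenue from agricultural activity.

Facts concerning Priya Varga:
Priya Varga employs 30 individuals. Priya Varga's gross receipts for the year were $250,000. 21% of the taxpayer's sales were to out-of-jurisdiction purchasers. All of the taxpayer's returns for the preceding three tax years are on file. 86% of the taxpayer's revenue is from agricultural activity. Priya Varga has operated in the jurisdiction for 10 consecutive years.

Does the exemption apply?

(a) ≥ 4 yrs in jurisdiction — satisfied.
(i) returns current — holds.
(ii) >40% out-of-jur. sales — not satisfied.
So (b) is not satisfied (T AND F).
(c) ≤ 25 employees — not met.
(1) = T OR F OR F = true.
(2) ≥50% agricultural — met.
So Overall is satisfied (T AND T).

Yes — exempt.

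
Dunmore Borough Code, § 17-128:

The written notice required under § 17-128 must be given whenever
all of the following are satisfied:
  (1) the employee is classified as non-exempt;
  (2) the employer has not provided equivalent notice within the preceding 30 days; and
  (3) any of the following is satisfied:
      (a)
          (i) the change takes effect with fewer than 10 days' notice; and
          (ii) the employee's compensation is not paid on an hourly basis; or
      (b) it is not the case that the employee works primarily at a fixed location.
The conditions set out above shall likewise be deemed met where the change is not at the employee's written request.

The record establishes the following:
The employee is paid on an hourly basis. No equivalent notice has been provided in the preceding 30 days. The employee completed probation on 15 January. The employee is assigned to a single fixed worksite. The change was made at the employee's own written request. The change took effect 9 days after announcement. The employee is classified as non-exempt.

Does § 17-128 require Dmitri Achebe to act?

(1) non-exempt — met.
(2) no recent notice — met.
(i) < 10 days' notice — satisfied.
(ii) not (hourly-paid) — not met.
(a): T AND F → false.
(b) not (fixed location) — not met.
(3) = F OR F = false.
So Overall is not satisfied (T AND T AND F).
Exception (not employee-requested) — not satisfied.
Result: main false OR exception false → false.

No — not required.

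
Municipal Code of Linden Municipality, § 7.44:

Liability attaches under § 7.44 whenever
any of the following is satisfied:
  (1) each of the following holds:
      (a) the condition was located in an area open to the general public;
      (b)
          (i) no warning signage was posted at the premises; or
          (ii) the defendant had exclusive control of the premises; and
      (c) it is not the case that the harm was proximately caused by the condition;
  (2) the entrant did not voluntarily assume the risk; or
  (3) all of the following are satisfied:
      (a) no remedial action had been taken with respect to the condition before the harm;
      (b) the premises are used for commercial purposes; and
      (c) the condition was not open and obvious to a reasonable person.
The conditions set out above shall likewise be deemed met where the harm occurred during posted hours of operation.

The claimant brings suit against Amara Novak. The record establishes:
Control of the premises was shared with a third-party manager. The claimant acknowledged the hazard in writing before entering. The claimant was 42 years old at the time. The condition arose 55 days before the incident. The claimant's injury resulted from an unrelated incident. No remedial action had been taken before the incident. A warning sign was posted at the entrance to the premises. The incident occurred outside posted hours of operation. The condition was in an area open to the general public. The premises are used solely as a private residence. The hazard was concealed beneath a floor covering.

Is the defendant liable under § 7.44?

(a) public area — met.
(i) no signage posted — not satisfied.
(ii) exclusive control — not met.
(b): F OR F → false.
(c) not (proximate cause) — satisfied.
So (1) is not satisfied (T AND F AND T).
(2) no assumed risk — fails.
(a) no remedial action — holds.
(b) commercial use — fails.
(c) not open/obvious — holds.
So (3) is not satisfied (T AND F AND T).
Overall = F OR F OR F = false.
Exception (during posted hours) — not satisfied.
Result: main false OR exception false → false.

No — not liable.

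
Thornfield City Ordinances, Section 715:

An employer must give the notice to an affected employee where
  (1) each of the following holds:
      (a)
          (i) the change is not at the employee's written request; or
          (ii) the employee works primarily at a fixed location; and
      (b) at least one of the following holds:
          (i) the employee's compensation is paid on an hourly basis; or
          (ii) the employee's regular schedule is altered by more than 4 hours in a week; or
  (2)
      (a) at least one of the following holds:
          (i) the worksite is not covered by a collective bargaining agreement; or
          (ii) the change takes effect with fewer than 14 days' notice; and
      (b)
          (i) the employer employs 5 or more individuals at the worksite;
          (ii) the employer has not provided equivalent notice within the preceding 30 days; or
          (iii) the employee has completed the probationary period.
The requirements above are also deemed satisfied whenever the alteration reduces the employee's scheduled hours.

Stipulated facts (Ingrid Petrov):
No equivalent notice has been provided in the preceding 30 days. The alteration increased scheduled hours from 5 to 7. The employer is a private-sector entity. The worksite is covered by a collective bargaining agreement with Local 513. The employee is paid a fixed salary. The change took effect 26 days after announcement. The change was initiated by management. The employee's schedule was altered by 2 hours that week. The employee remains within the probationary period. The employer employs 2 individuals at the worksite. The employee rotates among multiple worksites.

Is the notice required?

No — not required.

(i) not employee-requested — satisfied.
(ii) fixed location — not met.
So (a) is satisfied (T OR F).
(i) hourly-paid — not met.
(ii) schedule shift > 4h — not satisfied.
(b): F OR F → false.
So (1) is not satisfied (T AND F).
(i) no CBA — not met.
(ii) < 14 days' notice — not satisfied.
So (a) is not satisfied (F OR F).
(i) ≥ 5 at site — not satisfied.
(ii) no recent notice — met.
(iii) past probation — not satisfied.
(b) = F OR T OR F = true.
So (2) is not satisfied (F AND T).
So Overall is not satisfied (F OR F).
Exception (hours reduced) — not satisfied.
Result: main false OR exception false → false.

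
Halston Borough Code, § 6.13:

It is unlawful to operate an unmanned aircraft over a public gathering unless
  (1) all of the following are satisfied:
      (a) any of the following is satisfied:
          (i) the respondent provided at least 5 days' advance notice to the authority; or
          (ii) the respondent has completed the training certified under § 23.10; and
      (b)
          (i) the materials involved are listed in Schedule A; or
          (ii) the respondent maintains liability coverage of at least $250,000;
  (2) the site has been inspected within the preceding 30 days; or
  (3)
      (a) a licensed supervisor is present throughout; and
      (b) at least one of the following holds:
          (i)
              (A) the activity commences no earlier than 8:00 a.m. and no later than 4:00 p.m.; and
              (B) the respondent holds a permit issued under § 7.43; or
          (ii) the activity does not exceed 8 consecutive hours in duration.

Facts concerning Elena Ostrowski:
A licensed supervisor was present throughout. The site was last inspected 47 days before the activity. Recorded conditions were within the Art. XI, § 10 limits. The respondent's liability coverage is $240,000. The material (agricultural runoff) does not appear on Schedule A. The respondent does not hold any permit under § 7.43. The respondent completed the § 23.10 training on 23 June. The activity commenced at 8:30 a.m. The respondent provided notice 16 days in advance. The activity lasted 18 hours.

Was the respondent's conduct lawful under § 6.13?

(i) ≥5 days' notice — satisfied.
(ii) training certified — satisfied.
So (a) is satisfied (T OR T).
(i) Schedule A material — not met.
(ii) coverage ≥ $250,000 — fails.
(b) = F OR F = false.
(1): T AND F → false.
(2) site inspected — fails.
(a) supervisor present — met.
(A) start within hours — holds.
(B) holds permit — fails.
(i): T AND F → false.
(ii) ≤ 8 hrs duration — fails.
(b) = F OR F = false.
(3) = T AND F = false.
Overall = F OR F OR F = false.

No — unlawful.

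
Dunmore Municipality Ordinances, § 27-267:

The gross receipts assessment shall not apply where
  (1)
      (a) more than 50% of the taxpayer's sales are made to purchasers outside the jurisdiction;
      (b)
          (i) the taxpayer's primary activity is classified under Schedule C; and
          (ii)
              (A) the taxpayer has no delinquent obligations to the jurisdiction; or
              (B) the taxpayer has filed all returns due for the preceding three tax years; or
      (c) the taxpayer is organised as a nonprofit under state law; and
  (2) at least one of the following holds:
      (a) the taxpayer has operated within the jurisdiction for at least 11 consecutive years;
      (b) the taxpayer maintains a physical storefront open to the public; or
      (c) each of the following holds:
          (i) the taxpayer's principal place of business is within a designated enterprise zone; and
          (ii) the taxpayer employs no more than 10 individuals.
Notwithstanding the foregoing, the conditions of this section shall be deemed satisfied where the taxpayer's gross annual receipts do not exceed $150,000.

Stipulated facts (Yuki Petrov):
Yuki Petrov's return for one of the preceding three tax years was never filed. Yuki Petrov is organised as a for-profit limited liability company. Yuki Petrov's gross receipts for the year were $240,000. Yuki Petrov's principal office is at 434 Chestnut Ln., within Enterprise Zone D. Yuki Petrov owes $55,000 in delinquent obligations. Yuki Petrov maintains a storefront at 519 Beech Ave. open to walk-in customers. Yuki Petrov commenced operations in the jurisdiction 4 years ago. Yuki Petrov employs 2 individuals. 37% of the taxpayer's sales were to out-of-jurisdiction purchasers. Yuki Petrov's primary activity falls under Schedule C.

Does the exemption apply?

(a) >50% out-of-jur. sales — not satisfied.
(i) Schedule C activity — met.
(A) no delinquency — fails.
(B) returns current — not met.
(ii) = F OR F = false.
So (b) is not satisfied (T AND F).
(c) nonprofit — not satisfied.
(1): F OR F OR F → false.
(a) ≥ 11 yrs in jurisdiction — fails.
(b) has storefront — met.
(i) in enterprise zone — holds.
(ii) ≤ 10 employees — met.
So (c) is satisfied (T AND T).
So (2) is satisfied (F OR T OR T).
Overall: F AND T → false.
Exception (receipts ≤ $150,000) — not satisfied.
Result: main false OR exception false → false.

No — not exempt.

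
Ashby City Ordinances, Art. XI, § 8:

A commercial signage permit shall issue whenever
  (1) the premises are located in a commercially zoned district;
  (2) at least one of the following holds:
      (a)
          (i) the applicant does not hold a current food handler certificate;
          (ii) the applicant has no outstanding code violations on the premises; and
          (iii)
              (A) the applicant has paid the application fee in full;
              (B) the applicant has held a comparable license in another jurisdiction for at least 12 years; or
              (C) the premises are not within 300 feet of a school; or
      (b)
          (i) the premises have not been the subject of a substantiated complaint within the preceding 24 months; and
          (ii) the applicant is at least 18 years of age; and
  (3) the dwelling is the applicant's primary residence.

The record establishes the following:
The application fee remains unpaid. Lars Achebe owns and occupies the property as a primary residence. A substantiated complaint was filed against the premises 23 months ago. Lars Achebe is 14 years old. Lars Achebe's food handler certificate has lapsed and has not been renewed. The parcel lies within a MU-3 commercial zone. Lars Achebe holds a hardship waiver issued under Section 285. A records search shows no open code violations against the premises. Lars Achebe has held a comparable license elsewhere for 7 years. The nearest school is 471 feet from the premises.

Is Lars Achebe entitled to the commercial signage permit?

(1) commercially zoned — holds.
(i) not (food handler cert.) — satisfied.
(ii) no code violations — met.
(A) fee paid — not met.
(B) prior license ≥ 12 yr — not met.
(C) ≥300 ft from school — holds.
So (iii) is satisfied (F OR F OR T).
(a): T AND T AND T → true.
(i) no complaint in 24 mo. — not met.
(ii) age ≥ 18 — not met.
(b): F AND F → false.
(2) = T OR F = true.
(3) primary residence — satisfied.
So Overall is satisfied (T AND T AND T).

Yes — granted.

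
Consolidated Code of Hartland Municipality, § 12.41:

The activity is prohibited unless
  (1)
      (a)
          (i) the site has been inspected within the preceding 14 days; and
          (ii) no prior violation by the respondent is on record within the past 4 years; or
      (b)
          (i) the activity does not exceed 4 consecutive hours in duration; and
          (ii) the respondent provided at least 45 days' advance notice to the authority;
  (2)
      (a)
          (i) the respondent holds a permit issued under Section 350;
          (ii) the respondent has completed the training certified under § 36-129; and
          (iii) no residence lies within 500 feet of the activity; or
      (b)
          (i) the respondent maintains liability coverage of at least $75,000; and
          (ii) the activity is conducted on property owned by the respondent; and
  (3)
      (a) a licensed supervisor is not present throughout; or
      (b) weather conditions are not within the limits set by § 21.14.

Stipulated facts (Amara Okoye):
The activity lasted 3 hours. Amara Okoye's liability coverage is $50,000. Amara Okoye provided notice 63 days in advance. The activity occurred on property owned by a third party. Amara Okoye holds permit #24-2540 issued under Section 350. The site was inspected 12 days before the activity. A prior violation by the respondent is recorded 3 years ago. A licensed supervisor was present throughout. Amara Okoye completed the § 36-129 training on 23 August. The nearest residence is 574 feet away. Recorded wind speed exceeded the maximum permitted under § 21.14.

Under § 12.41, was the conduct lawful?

(i) site inspected — met.
(ii) no prior violation — not met.
So (a) is not satisfied (T AND F).
(i) ≤ 4 hrs duration — satisfied.
(ii) ≥45 days' notice — holds.
(b) = T AND T = true.
(1) = F OR T = true.
(i) holds permit — holds.
(ii) training certified — holds.
(iii) no residence in 500 ft — satisfied.
(a): T AND T AND T → true.
(i) coverage ≥ $75,000 — not satisfied.
(ii) own property — fails.
(b) = F AND F = false.
(2) = T OR F = true.
(a) not (supervisor present) — not met.
(b) not (weather ok) — satisfied.
So (3) is satisfied (F OR T).
Overall = T AND T AND T = true.

Yes — lawful.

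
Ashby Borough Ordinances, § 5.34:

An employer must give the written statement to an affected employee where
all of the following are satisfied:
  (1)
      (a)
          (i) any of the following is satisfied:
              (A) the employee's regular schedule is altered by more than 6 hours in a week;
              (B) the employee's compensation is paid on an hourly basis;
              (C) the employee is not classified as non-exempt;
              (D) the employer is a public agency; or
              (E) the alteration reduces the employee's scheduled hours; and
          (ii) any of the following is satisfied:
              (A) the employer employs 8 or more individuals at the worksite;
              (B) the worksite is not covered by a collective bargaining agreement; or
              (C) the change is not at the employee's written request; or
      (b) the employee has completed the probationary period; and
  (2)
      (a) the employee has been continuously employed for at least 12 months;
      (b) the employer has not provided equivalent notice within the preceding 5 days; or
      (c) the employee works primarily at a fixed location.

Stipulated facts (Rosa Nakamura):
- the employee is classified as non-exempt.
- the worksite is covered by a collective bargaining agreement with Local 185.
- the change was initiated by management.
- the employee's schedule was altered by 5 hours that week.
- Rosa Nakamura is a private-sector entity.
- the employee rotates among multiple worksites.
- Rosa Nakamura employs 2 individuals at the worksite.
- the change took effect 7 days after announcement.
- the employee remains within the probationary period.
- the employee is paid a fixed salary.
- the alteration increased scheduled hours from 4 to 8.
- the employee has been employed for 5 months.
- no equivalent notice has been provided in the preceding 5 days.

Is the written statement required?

(A) schedule shift > 6h — not met.
(B) hourly-paid — not met.
(C) not (non-exempt) — not met.
(D) public agency — not met.
(E) hours reduced — not met.
So (i) is not satisfied (F OR F OR F OR F OR F).
(A) ≥ 8 at site — fails.
(B) no CBA — fails.
(C) not employee-requested — satisfied.
So (ii) is satisfied (F OR F OR T).
(a): F AND T → false.
(b) past probation — fails.
(1): F OR F → false.
(a) tenure ≥ 12 mo. — not met.
(b) no recent notice — satisfied.
(c) fixed location — not satisfied.
(2) = F OR T OR F = true.
So Overall is not satisfied (F AND T).

No — not required.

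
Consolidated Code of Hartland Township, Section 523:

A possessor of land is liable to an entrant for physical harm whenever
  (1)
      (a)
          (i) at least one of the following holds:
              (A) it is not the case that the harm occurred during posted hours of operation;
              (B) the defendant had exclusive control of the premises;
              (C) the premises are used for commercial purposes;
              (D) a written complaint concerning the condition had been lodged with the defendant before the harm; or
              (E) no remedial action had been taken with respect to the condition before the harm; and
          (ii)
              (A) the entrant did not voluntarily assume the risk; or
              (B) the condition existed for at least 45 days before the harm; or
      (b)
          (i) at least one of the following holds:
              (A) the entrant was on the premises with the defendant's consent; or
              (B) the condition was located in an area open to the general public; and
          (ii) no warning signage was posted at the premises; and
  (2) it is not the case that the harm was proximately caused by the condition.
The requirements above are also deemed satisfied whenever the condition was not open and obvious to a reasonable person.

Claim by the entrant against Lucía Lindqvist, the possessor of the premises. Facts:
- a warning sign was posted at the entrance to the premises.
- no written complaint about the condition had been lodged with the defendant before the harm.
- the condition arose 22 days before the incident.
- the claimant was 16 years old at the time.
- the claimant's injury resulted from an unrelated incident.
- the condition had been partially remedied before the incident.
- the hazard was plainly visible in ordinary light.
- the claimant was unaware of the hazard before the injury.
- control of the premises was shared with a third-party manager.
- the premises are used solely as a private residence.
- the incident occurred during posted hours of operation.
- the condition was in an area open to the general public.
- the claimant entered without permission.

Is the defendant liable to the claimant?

No — not liable.

(A) not (during posted hours) — not met.
(B) exclusive control — not met.
(C) commercial use — fails.
(D) complaint lodged — not met.
(E) no remedial action — fails.
So (i) is not satisfied (F OR F OR F OR F OR F).
(A) no assumed risk — satisfied.
(B) condition ≥45 days old — not met.
So (ii) is satisfied (T OR F).
(a) = F AND T = false.
(A) consent to enter — not satisfied.
(B) public area — satisfied.
(i): F OR T → true.
(ii) no signage posted — fails.
(b): T AND F → false.
(1) = F OR F = false.
(2) not (proximate cause) — met.
Overall: F AND T → false.
Exception (not open/obvious) — not satisfied.
Result: main false OR exception false → false.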